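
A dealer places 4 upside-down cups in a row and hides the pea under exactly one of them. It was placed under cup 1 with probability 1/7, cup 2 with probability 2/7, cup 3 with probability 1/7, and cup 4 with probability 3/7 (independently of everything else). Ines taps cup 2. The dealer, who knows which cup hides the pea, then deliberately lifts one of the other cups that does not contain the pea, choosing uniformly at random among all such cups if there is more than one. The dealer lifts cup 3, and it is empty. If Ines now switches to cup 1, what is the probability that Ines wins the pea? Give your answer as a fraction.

Condition on the true location of the pea.
If it is under cup 1 (prior 1/7): the dealer has 2 equally likely choices, so probability 1/2; weight (1/7)·(1/2) = 1/14.
If it is under cup 2 (prior 2/7): the dealer has 3 equally likely choices, so probability 1/3; weight (2/7)·(1/3) = 2/21.
If it is under cup 3 (prior 1/7): the dealer opened cup 3, so this case is ruled out; weight (1/7)·0 = 0.
If it is under cup 4 (prior 3/7): the dealer has 2 equally likely choices, so probability 1/2; weight (3/7)·(1/2) = 3/14.
The weights sum to 8/21.
So P(the pea under cup 1 | the dealer opened cup 3) = (1/14) / (8/21) = 3/16.

3/16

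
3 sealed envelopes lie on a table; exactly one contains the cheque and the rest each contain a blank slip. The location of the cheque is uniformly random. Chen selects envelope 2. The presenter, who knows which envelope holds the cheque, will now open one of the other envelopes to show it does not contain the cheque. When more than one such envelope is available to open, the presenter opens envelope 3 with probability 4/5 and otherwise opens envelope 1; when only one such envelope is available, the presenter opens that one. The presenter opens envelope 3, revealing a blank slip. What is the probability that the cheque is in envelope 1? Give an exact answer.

Consider each possible location of the cheque in turn.
If it is in envelope 1 (prior 1/3): only envelope 3 is available, probability 1; weight (1/3)·1 = 1/3.
If it is in envelope 2 (prior 1/3): envelope 3 is available, opened with probability 4/5; weight (1/3)·(4/5) = 4/15.
If it is in envelope 3 (prior 1/3): the presenter opened envelope 3, so this case is ruled out; weight (1/3)·0 = 0.
The weights sum to 3/5.
So P(the cheque in envelope 1 | the presenter opened envelope 3) = (1/3) / (3/5) = 5/9.

5/9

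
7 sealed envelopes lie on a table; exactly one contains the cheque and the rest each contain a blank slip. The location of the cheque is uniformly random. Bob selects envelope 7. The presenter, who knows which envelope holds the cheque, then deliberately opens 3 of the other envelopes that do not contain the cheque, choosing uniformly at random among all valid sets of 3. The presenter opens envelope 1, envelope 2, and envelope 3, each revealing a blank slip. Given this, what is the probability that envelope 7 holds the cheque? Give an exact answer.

Apply Bayes' rule, conditioning on where the cheque actually is.
If it is in any of envelopes 1, 2, and 3 (prior 1/7 each): that envelope was opened and seen not to hold the prize — ruled out; weight (1/7)·0 = 0 each.
If it is in any of envelopes 4, 5, and 6 (prior 1/7 each): the presenter has 10 equally likely choices, so probability 1/10; weight (1/7)·(1/10) = 1/70 each.
If it is in envelope 7 (prior 1/7): the presenter has 20 equally likely choices, so probability 1/20; weight (1/7)·(1/20) = 1/140.
The weights sum to 1/20.
So P(the cheque in envelope 7 | the presenter opened envelope 1, envelope 2, and envelope 3) = (1/140) / (1/20) = 1/7.

1/7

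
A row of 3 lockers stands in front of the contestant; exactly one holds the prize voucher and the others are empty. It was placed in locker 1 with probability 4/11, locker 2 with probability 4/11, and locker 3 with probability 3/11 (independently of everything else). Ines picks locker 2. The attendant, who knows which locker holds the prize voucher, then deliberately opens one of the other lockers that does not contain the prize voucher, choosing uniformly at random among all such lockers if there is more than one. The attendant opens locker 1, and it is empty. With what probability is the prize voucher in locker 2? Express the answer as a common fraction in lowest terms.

Condition on the true location of the prize voucher.
If it is in locker 1 (prior 4/11): the attendant opened locker 1, so this case is ruled out; weight (4/11)·0 = 0.
If it is in locker 2 (prior 4/11): the attendant has 2 equally likely choices, so probability 1/2; weight (4/11)·(1/2) = 2/11.
If it is in locker 3 (prior 3/11): the attendant has no choice, probability 1; weight (3/11)·1 = 3/11.
The weights sum to 5/11.
So P(the prize voucher in locker 2 | the attendant opened locker 1) = (2/11) / (5/11) = 2/5.

2/5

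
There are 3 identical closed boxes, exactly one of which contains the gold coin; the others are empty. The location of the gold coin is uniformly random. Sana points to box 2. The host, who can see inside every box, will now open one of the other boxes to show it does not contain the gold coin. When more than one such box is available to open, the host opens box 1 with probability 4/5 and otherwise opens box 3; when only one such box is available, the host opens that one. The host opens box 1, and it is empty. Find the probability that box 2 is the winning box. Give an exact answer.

Condition on the true location of the gold coin.
If it is in box 1 (prior 1/3): the host opened box 1, so this case is ruled out; weight (1/3)·0 = 0.
If it is in box 2 (prior 1/3): box 1 is available, opened with probability 4/5; weight (1/3)·(4/5) = 4/15.
If it is in box 3 (prior 1/3): only box 1 is available, probability 1; weight (1/3)·1 = 1/3.
The weights sum to 3/5.
So P(the gold coin in box 2 | the host opened box 1) = (4/15) / (3/5) = 4/9.

4/9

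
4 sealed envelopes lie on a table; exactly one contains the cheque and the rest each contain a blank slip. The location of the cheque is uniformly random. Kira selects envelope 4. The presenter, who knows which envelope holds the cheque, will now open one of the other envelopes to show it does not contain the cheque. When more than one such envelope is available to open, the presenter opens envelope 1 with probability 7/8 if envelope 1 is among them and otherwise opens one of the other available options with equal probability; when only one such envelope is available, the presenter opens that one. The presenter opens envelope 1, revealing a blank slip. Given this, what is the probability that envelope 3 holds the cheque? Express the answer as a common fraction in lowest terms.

Condition on the true location of the cheque.
If it is in envelope 1 (prior 1/4): the presenter opened envelope 1, so this case is ruled out; weight (1/4)·0 = 0.
If it is in any of envelopes 2, 3, and 4 (prior 1/4 each): envelope 1 is available, opened with probability 7/8; weight (1/4)·(7/8) = 7/32 each.
The weights sum to 21/32.
So P(the cheque in envelope 3 | the presenter opened envelope 1) = (7/32) / (21/32) = 1/3.

1/3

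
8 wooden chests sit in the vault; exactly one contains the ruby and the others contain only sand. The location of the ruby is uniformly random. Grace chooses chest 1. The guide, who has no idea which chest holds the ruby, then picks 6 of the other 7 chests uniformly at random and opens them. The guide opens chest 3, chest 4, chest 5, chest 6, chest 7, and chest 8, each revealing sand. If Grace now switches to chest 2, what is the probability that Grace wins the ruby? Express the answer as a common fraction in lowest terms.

1/2

Consider each possible location of the ruby in turn.
If it is in either of chests 1 and 2 (prior 1/8 each): the guide picks exactly this set with probability 1/7 regardless, and none is the prize; weight (1/8)·(1/7) = 1/56 each.
If it is in any of chests 3, 4, 5, 6, 7, and 8 (prior 1/8 each): that chest was opened and seen not to hold the prize — ruled out; weight (1/8)·0 = 0 each.
The weights sum to 1/28.
So P(the ruby in chest 2 | the guide opened chest 3, chest 4, chest 5, chest 6, chest 7, and chest 8) = (1/56) / (1/28) = 1/2.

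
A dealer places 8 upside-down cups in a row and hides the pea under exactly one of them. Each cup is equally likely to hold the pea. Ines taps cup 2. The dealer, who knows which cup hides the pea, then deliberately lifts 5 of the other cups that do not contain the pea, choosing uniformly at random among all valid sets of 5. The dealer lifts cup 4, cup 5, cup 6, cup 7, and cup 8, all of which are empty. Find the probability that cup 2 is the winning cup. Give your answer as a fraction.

1/8

Apply Bayes' rule, conditioning on where the pea actually is.
If it is under either of cups 1 and 3 (prior 1/8 each): the dealer has 6 equally likely choices, so probability 1/6; weight (1/8)·(1/6) = 1/48 each.
If it is under cup 2 (prior 1/8): the dealer has 21 equally likely choices, so probability 1/21; weight (1/8)·(1/21) = 1/168.
If it is under any of cups 4, 5, 6, 7, and 8 (prior 1/8 each): that cup was opened and seen not to hold the prize — ruled out; weight (1/8)·0 = 0 each.
The weights sum to 1/21.
So P(the pea under cup 2 | the dealer opened cup 4, cup 5, cup 6, cup 7, and cup 8) = (1/168) / (1/21) = 1/8.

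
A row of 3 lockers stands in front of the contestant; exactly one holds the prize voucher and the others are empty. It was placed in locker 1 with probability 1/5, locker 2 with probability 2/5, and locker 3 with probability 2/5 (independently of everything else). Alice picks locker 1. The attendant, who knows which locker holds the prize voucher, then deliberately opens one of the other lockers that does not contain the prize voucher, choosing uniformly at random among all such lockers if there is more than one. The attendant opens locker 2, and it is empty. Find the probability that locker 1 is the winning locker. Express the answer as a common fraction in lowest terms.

1/5

Condition on the true location of the prize voucher.
If it is in locker 1 (prior 1/5): the attendant has 2 equally likely choices, so probability 1/2; weight (1/5)·(1/2) = 1/10.
If it is in locker 2 (prior 2/5): the attendant opened locker 2, so this case is ruled out; weight (2/5)·0 = 0.
If it is in locker 3 (prior 2/5): the attendant has no choice, probability 1; weight (2/5)·1 = 2/5.
The weights sum to 1/2.
So P(the prize voucher in locker 1 | the attendant opened locker 2) = (1/10) / (1/2) = 1/5.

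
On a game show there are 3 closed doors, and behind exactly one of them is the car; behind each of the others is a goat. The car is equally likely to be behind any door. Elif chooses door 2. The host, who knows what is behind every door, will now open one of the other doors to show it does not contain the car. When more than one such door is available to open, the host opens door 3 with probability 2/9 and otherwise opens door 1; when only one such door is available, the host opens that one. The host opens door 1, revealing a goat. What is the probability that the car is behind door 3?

9/16

Condition on the true location of the car.
If it is behind door 1 (prior 1/3): the host opened door 1, so this case is ruled out; weight (1/3)·0 = 0.
If it is behind door 2 (prior 1/3): door 3 is available but not opened, probability 7/9; weight (1/3)·(7/9) = 7/27.
If it is behind door 3 (prior 1/3): only door 1 is available, probability 1; weight (1/3)·1 = 1/3.
The weights sum to 16/27.
So P(the car behind door 3 | the host opened door 1) = (1/3) / (16/27) = 9/16.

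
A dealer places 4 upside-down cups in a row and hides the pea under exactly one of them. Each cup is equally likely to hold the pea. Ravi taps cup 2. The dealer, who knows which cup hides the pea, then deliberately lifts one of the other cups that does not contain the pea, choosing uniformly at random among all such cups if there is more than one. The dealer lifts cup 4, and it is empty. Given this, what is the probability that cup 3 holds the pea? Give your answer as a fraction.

Condition on the true location of the pea.
If it is under either of cups 1 and 3 (prior 1/4 each): the dealer has 2 equally likely choices, so probability 1/2; weight (1/4)·(1/2) = 1/8 each.
If it is under cup 2 (prior 1/4): the dealer has 3 equally likely choices, so probability 1/3; weight (1/4)·(1/3) = 1/12.
If it is under cup 4 (prior 1/4): the dealer opened cup 4, so this case is ruled out; weight (1/4)·0 = 0.
The weights sum to 1/3.
So P(the pea under cup 3 | the dealer opened cup 4) = (1/8) / (1/3) = 3/8.

3/8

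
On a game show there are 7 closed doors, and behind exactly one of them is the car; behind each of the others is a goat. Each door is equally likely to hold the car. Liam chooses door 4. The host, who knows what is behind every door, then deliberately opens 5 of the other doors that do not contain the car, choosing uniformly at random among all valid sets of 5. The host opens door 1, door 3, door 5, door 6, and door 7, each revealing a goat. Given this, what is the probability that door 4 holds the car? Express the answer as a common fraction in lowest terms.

Apply Bayes' rule, conditioning on where the car actually is.
If it is behind any of doors 1, 3, 5, 6, and 7 (prior 1/7 each): that door was opened and seen not to hold the prize — ruled out; weight (1/7)·0 = 0 each.
If it is behind door 2 (prior 1/7): the host has no choice, probability 1; weight (1/7)·1 = 1/7.
If it is behind door 4 (prior 1/7): the host has 6 equally likely choices, so probability 1/6; weight (1/7)·(1/6) = 1/42.
The weights sum to 1/6.
So P(the car behind door 4 | the host opened door 1, door 3, door 5, door 6, and door 7) = (1/42) / (1/6) = 1/7.

1/7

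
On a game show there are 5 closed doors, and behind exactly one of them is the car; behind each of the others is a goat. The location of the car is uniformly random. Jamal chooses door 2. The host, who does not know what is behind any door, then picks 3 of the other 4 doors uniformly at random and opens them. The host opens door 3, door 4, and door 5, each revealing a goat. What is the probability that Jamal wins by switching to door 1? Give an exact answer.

Because the host chose which doors to open without knowing where the car is, the choice is independent of the prize location. Learning that none of the 3 opened doors holds the car simply rules out those 3 locations and leaves the remaining 2 doors still equally likely by symmetry.
So P(the car behind door 1) = 1/2.

1/2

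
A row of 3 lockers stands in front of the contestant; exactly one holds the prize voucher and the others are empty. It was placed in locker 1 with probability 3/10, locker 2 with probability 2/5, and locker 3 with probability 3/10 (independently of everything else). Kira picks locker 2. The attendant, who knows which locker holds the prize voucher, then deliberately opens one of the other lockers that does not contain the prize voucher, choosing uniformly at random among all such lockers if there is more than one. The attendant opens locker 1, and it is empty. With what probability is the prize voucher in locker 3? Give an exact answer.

Apply Bayes' rule, conditioning on where the prize voucher actually is.
If it is in locker 1 (prior 3/10): the attendant opened locker 1, so this case is ruled out; weight (3/10)·0 = 0.
If it is in locker 2 (prior 2/5): the attendant has 2 equally likely choices, so probability 1/2; weight (2/5)·(1/2) = 1/5.
If it is in locker 3 (prior 3/10): the attendant has no choice, probability 1; weight (3/10)·1 = 3/10.
The weights sum to 1/2.
So P(the prize voucher in locker 3 | the attendant opened locker 1) = (3/10) / (1/2) = 3/5.

3/5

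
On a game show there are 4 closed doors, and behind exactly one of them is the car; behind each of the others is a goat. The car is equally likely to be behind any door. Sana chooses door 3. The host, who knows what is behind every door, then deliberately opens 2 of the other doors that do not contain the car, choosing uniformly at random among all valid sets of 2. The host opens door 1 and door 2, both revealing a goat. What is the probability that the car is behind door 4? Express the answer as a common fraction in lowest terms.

3/4

Consider each possible location of the car in turn.
If it is behind either of doors 1 and 2 (prior 1/4 each): that door was opened and seen not to hold the prize — ruled out; weight (1/4)·0 = 0 each.
If it is behind door 3 (prior 1/4): the host has 3 equally likely choices, so probability 1/3; weight (1/4)·(1/3) = 1/12.
If it is behind door 4 (prior 1/4): the host has no choice, probability 1; weight (1/4)·1 = 1/4.
The weights sum to 1/3.
So P(the car behind door 4 | the host opened door 1 and door 2) = (1/4) / (1/3) = 3/4.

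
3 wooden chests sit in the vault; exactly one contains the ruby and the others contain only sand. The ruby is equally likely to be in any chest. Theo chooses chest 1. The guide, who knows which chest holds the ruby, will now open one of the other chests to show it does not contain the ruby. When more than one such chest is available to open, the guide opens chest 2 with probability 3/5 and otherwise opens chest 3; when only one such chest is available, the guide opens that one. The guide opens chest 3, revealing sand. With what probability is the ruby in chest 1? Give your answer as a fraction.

2/7

Condition on the true location of the ruby.
If it is in chest 1 (prior 1/3): chest 2 is available but not opened, probability 2/5; weight (1/3)·(2/5) = 2/15.
If it is in chest 2 (prior 1/3): only chest 3 is available, probability 1; weight (1/3)·1 = 1/3.
If it is in chest 3 (prior 1/3): the guide opened chest 3, so this case is ruled out; weight (1/3)·0 = 0.
The weights sum to 7/15.
So P(the ruby in chest 1 | the guide opened chest 3) = (2/15) / (7/15) = 2/7.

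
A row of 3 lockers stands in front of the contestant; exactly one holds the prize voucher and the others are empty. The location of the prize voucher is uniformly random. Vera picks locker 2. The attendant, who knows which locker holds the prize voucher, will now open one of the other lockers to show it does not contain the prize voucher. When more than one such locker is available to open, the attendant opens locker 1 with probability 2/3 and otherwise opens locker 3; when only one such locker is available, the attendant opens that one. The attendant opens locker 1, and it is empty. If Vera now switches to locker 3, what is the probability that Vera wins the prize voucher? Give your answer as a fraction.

Consider each possible location of the prize voucher in turn.
If it is in locker 1 (prior 1/3): the attendant opened locker 1, so this case is ruled out; weight (1/3)·0 = 0.
If it is in locker 2 (prior 1/3): locker 1 is available, opened with probability 2/3; weight (1/3)·(2/3) = 2/9.
If it is in locker 3 (prior 1/3): only locker 1 is available, probability 1; weight (1/3)·1 = 1/3.
The weights sum to 5/9.
So P(the prize voucher in locker 3 | the attendant opened locker 1) = (1/3) / (5/9) = 3/5.

3/5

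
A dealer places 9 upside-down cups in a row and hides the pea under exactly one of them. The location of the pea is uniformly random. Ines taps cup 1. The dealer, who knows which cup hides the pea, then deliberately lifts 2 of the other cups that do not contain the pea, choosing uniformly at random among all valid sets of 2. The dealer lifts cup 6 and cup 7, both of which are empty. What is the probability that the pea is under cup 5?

Consider each possible location of the pea in turn.
If it is under cup 1 (prior 1/9): the dealer has 28 equally likely choices, so probability 1/28; weight (1/9)·(1/28) = 1/252.
If it is under any of cups 2, 3, 4, 5, 8, and 9 (prior 1/9 each): the dealer has 21 equally likely choices, so probability 1/21; weight (1/9)·(1/21) = 1/189 each.
If it is under either of cups 6 and 7 (prior 1/9 each): that cup was opened and seen not to hold the prize — ruled out; weight (1/9)·0 = 0 each.
The weights sum to 1/28.
So P(the pea under cup 5 | the dealer opened cup 6 and cup 7) = (1/189) / (1/28) = 4/27.

4/27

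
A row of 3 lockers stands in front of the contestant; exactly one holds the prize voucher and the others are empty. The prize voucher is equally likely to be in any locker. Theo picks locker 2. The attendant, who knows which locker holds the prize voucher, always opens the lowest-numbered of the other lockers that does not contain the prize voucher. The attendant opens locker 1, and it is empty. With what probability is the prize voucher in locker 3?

1/2

Condition on the true location of the prize voucher.
If it is in locker 1 (prior 1/3): the attendant opened locker 1, so this case is ruled out; weight (1/3)·0 = 0.
If it is in either of lockers 2 and 3 (prior 1/3 each): locker 1 is the lowest-numbered option available, probability 1; weight (1/3)·1 = 1/3 each.
The weights sum to 2/3.
So P(the prize voucher in locker 3 | the attendant opened locker 1) = (1/3) / (2/3) = 1/2.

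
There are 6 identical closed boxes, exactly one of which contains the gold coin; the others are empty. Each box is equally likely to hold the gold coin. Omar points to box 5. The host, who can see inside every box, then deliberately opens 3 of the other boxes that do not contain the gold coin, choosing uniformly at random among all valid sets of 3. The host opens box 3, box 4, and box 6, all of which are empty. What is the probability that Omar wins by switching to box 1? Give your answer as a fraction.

5/12

Consider each possible location of the gold coin in turn.
If it is in either of boxes 1 and 2 (prior 1/6 each): the host has 4 equally likely choices, so probability 1/4; weight (1/6)·(1/4) = 1/24 each.
If it is in any of boxes 3, 4, and 6 (prior 1/6 each): that box was opened and seen not to hold the prize — ruled out; weight (1/6)·0 = 0 each.
If it is in box 5 (prior 1/6): the host has 10 equally likely choices, so probability 1/10; weight (1/6)·(1/10) = 1/60.
The weights sum to 1/10.
So P(the gold coin in box 1 | the host opened box 3, box 4, and box 6) = (1/24) / (1/10) = 5/12.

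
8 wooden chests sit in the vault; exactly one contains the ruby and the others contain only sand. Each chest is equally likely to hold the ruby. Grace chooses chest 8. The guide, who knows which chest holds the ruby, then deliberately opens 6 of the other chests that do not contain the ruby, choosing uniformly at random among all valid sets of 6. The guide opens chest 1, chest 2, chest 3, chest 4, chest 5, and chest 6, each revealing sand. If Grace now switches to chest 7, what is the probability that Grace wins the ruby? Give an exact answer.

7/8

Consider each possible location of the ruby in turn.
If it is in any of chests 1, 2, 3, 4, 5, and 6 (prior 1/8 each): that chest was opened and seen not to hold the prize — ruled out; weight (1/8)·0 = 0 each.
If it is in chest 7 (prior 1/8): the guide has no choice, probability 1; weight (1/8)·1 = 1/8.
If it is in chest 8 (prior 1/8): the guide has 7 equally likely choices, so probability 1/7; weight (1/8)·(1/7) = 1/56.
The weights sum to 1/7.
So P(the ruby in chest 7 | the guide opened chest 1, chest 2, chest 3, chest 4, chest 5, and chest 6) = (1/8) / (1/7) = 7/8.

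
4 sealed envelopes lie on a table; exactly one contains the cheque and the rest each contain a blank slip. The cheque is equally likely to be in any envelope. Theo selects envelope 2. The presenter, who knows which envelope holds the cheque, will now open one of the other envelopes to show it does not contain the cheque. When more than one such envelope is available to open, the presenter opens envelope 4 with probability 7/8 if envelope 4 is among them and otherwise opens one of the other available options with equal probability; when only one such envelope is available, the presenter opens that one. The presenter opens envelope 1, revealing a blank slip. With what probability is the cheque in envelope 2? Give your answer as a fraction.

Consider each possible location of the cheque in turn.
If it is in envelope 1 (prior 1/4): the presenter opened envelope 1, so this case is ruled out; weight (1/4)·0 = 0.
If it is in envelope 2 (prior 1/4): envelope 4 is available but not opened; envelope 1 gets probability (1 − 7/8)/2 = 1/16; weight (1/4)·(1/16) = 1/64.
If it is in envelope 3 (prior 1/4): envelope 4 is available but not opened, probability 1/8; weight (1/4)·(1/8) = 1/32.
If it is in envelope 4 (prior 1/4): envelope 4 holds the prize so is unavailable; the presenter chooses uniformly among the 2 others, probability 1/2; weight (1/4)·(1/2) = 1/8.
The weights sum to 11/64.
So P(the cheque in envelope 2 | the presenter opened envelope 1) = (1/64) / (11/64) = 1/11.

1/11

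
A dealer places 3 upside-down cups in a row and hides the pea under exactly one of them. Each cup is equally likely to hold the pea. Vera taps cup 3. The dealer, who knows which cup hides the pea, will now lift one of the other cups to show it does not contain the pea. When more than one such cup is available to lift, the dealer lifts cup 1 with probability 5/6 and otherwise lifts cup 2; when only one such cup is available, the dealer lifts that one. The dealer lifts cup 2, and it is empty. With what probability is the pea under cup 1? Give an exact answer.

Consider each possible location of the pea in turn.
If it is under cup 1 (prior 1/3): only cup 2 is available, probability 1; weight (1/3)·1 = 1/3.
If it is under cup 2 (prior 1/3): the dealer opened cup 2, so this case is ruled out; weight (1/3)·0 = 0.
If it is under cup 3 (prior 1/3): cup 1 is available but not opened, probability 1/6; weight (1/3)·(1/6) = 1/18.
The weights sum to 7/18.
So P(the pea under cup 1 | the dealer opened cup 2) = (1/3) / (7/18) = 6/7.

6/7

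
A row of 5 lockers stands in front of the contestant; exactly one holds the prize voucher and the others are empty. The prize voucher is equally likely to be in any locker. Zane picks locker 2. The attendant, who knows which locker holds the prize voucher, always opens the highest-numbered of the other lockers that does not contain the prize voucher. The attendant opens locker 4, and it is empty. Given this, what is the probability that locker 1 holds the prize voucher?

Apply Bayes' rule, conditioning on where the prize voucher actually is.
If it is in any of lockers 1, 2, and 3 (prior 1/5 each): the attendant would have opened locker 5 instead, probability 0; weight (1/5)·0 = 0 each.
If it is in locker 4 (prior 1/5): the attendant opened locker 4, so this case is ruled out; weight (1/5)·0 = 0.
If it is in locker 5 (prior 1/5): locker 4 is the highest-numbered option available, probability 1; weight (1/5)·1 = 1/5.
The weights sum to 1/5.
So P(the prize voucher in locker 1 | the attendant opened locker 4) = 0 / (1/5) = 0.

0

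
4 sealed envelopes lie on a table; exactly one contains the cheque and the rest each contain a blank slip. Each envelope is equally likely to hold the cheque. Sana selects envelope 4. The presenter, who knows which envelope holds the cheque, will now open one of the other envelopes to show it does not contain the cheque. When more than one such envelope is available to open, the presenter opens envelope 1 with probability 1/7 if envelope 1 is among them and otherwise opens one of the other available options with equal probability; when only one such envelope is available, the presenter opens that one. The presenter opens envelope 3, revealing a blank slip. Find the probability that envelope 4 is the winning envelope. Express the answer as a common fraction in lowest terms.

Apply Bayes' rule, conditioning on where the cheque actually is.
If it is in envelope 1 (prior 1/4): envelope 1 holds the prize so is unavailable; the presenter chooses uniformly among the 2 others, probability 1/2; weight (1/4)·(1/2) = 1/8.
If it is in envelope 2 (prior 1/4): envelope 1 is available but not opened, probability 6/7; weight (1/4)·(6/7) = 3/14.
If it is in envelope 3 (prior 1/4): the presenter opened envelope 3, so this case is ruled out; weight (1/4)·0 = 0.
If it is in envelope 4 (prior 1/4): envelope 1 is available but not opened; envelope 3 gets probability (1 − 1/7)/2 = 3/7; weight (1/4)·(3/7) = 3/28.
The weights sum to 25/56.
So P(the cheque in envelope 4 | the presenter opened envelope 3) = (3/28) / (25/56) = 6/25.

6/25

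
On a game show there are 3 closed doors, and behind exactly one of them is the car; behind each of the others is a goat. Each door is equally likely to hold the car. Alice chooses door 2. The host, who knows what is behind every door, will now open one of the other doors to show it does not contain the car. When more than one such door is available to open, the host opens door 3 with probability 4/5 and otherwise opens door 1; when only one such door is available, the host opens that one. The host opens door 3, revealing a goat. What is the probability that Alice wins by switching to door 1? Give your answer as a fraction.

Apply Bayes' rule, conditioning on where the car actually is.
If it is behind door 1 (prior 1/3): only door 3 is available, probability 1; weight (1/3)·1 = 1/3.
If it is behind door 2 (prior 1/3): door 3 is available, opened with probability 4/5; weight (1/3)·(4/5) = 4/15.
If it is behind door 3 (prior 1/3): the host opened door 3, so this case is ruled out; weight (1/3)·0 = 0.
The weights sum to 3/5.
So P(the car behind door 1 | the host opened door 3) = (1/3) / (3/5) = 5/9.

5/9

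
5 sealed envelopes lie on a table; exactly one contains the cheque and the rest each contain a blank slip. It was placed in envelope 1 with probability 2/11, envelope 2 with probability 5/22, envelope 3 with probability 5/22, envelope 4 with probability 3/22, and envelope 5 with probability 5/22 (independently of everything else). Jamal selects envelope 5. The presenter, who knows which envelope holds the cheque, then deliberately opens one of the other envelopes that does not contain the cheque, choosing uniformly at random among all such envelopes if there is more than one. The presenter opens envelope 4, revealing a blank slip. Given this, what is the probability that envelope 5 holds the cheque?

Apply Bayes' rule, conditioning on where the cheque actually is.
If it is in envelope 1 (prior 2/11): the presenter has 3 equally likely choices, so probability 1/3; weight (2/11)·(1/3) = 2/33.
If it is in either of envelopes 2 and 3 (prior 5/22 each): the presenter has 3 equally likely choices, so probability 1/3; weight (5/22)·(1/3) = 5/66 each.
If it is in envelope 4 (prior 3/22): the presenter opened envelope 4, so this case is ruled out; weight (3/22)·0 = 0.
If it is in envelope 5 (prior 5/22): the presenter has 4 equally likely choices, so probability 1/4; weight (5/22)·(1/4) = 5/88.
The weights sum to 71/264.
So P(the cheque in envelope 5 | the presenter opened envelope 4) = (5/88) / (71/264) = 15/71.

15/71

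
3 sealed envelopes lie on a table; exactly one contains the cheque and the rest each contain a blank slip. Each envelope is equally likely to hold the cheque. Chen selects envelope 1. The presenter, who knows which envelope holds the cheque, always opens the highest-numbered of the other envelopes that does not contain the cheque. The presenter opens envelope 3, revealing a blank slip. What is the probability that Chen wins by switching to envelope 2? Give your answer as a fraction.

Condition on the true location of the cheque.
If it is in either of envelopes 1 and 2 (prior 1/3 each): envelope 3 is the highest-numbered option available, probability 1; weight (1/3)·1 = 1/3 each.
If it is in envelope 3 (prior 1/3): the presenter opened envelope 3, so this case is ruled out; weight (1/3)·0 = 0.
The weights sum to 2/3.
So P(the cheque in envelope 2 | the presenter opened envelope 3) = (1/3) / (2/3) = 1/2.

1/2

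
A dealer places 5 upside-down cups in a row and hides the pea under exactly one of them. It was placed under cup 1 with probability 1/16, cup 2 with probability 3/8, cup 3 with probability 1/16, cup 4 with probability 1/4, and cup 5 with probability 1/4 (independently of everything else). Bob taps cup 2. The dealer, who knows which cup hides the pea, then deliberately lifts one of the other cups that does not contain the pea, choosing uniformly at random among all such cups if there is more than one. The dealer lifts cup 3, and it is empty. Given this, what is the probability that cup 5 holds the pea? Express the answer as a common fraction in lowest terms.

Condition on the true location of the pea.
If it is under cup 1 (prior 1/16): the dealer has 3 equally likely choices, so probability 1/3; weight (1/16)·(1/3) = 1/48.
If it is under cup 2 (prior 3/8): the dealer has 4 equally likely choices, so probability 1/4; weight (3/8)·(1/4) = 3/32.
If it is under cup 3 (prior 1/16): the dealer opened cup 3, so this case is ruled out; weight (1/16)·0 = 0.
If it is under either of cups 4 and 5 (prior 1/4 each): the dealer has 3 equally likely choices, so probability 1/3; weight (1/4)·(1/3) = 1/12 each.
The weights sum to 9/32.
So P(the pea under cup 5 | the dealer opened cup 3) = (1/12) / (9/32) = 8/27.

8/27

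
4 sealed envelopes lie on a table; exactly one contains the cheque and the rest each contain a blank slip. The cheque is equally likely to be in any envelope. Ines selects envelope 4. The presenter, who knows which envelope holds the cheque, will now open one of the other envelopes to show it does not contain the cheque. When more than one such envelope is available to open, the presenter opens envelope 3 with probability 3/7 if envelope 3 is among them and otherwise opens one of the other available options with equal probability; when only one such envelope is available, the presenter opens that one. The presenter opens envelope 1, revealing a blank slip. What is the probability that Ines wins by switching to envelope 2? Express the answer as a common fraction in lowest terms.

8/19

Condition on the true location of the cheque.
If it is in envelope 1 (prior 1/4): the presenter opened envelope 1, so this case is ruled out; weight (1/4)·0 = 0.
If it is in envelope 2 (prior 1/4): envelope 3 is available but not opened, probability 4/7; weight (1/4)·(4/7) = 1/7.
If it is in envelope 3 (prior 1/4): envelope 3 holds the prize so is unavailable; the presenter chooses uniformly among the 2 others, probability 1/2; weight (1/4)·(1/2) = 1/8.
If it is in envelope 4 (prior 1/4): envelope 3 is available but not opened; envelope 1 gets probability (1 − 3/7)/2 = 2/7; weight (1/4)·(2/7) = 1/14.
The weights sum to 19/56.
So P(the cheque in envelope 2 | the presenter opened envelope 1) = (1/7) / (19/56) = 8/19.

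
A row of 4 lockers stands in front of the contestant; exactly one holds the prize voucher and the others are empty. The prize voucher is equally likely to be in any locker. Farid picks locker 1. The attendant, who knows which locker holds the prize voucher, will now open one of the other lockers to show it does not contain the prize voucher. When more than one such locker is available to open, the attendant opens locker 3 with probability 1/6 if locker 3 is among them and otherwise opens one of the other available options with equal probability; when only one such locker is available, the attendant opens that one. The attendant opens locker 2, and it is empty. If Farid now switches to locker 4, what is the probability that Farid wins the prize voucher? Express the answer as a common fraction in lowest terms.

Condition on the true location of the prize voucher.
If it is in locker 1 (prior 1/4): locker 3 is available but not opened; locker 2 gets probability (1 − 1/6)/2 = 5/12; weight (1/4)·(5/12) = 5/48.
If it is in locker 2 (prior 1/4): the attendant opened locker 2, so this case is ruled out; weight (1/4)·0 = 0.
If it is in locker 3 (prior 1/4): locker 3 holds the prize so is unavailable; the attendant chooses uniformly among the 2 others, probability 1/2; weight (1/4)·(1/2) = 1/8.
If it is in locker 4 (prior 1/4): locker 3 is available but not opened, probability 5/6; weight (1/4)·(5/6) = 5/24.
The weights sum to 7/16.
So P(the prize voucher in locker 4 | the attendant opened locker 2) = (5/24) / (7/16) = 10/21.

10/21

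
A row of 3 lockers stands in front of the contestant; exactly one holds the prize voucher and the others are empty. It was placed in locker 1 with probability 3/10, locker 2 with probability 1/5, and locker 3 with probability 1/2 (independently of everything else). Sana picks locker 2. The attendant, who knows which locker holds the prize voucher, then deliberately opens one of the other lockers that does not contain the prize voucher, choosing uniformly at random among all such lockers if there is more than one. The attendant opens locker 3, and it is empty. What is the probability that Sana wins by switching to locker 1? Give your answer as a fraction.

3/4

Condition on the true location of the prize voucher.
If it is in locker 1 (prior 3/10): the attendant has no choice, probability 1; weight (3/10)·1 = 3/10.
If it is in locker 2 (prior 1/5): the attendant has 2 equally likely choices, so probability 1/2; weight (1/5)·(1/2) = 1/10.
If it is in locker 3 (prior 1/2): the attendant opened locker 3, so this case is ruled out; weight (1/2)·0 = 0.
The weights sum to 2/5.
So P(the prize voucher in locker 1 | the attendant opened locker 3) = (3/10) / (2/5) = 3/4.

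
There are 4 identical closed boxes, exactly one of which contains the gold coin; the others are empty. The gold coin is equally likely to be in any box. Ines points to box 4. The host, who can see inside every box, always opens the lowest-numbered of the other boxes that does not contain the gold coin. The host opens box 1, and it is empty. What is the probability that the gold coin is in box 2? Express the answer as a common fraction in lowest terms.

1/3

Condition on the true location of the gold coin.
If it is in box 1 (prior 1/4): the host opened box 1, so this case is ruled out; weight (1/4)·0 = 0.
If it is in any of boxes 2, 3, and 4 (prior 1/4 each): box 1 is the lowest-numbered option available, probability 1; weight (1/4)·1 = 1/4 each.
The weights sum to 3/4.
So P(the gold coin in box 2 | the host opened box 1) = (1/4) / (3/4) = 1/3.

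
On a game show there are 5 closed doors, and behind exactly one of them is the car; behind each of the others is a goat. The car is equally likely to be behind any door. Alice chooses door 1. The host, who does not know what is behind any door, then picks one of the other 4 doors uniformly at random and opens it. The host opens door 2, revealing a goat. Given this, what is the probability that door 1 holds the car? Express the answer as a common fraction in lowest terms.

1/4

Because the host chose which door to open without knowing where the car is, the choice is independent of the prize location. Learning that door 2 does not hold the car simply rules out that one location and leaves the remaining 4 doors still equally likely by symmetry.
So P(the car behind door 1) = 1/4.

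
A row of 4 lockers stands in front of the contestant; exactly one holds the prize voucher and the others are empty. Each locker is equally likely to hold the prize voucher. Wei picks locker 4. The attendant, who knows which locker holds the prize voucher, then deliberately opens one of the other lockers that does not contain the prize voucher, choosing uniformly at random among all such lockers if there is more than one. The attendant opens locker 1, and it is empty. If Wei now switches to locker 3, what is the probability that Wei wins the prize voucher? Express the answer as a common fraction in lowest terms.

Condition on the true location of the prize voucher.
If it is in locker 1 (prior 1/4): the attendant opened locker 1, so this case is ruled out; weight (1/4)·0 = 0.
If it is in either of lockers 2 and 3 (prior 1/4 each): the attendant has 2 equally likely choices, so probability 1/2; weight (1/4)·(1/2) = 1/8 each.
If it is in locker 4 (prior 1/4): the attendant has 3 equally likely choices, so probability 1/3; weight (1/4)·(1/3) = 1/12.
The weights sum to 1/3.
So P(the prize voucher in locker 3 | the attendant opened locker 1) = (1/8) / (1/3) = 3/8.

3/8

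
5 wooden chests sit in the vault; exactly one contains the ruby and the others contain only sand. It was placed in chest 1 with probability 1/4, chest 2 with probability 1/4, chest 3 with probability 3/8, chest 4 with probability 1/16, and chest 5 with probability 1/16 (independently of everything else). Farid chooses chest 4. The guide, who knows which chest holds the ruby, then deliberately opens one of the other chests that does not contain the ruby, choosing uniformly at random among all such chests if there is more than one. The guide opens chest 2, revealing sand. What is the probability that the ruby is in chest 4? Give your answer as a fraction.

Consider each possible location of the ruby in turn.
If it is in chest 1 (prior 1/4): the guide has 3 equally likely choices, so probability 1/3; weight (1/4)·(1/3) = 1/12.
If it is in chest 2 (prior 1/4): the guide opened chest 2, so this case is ruled out; weight (1/4)·0 = 0.
If it is in chest 3 (prior 3/8): the guide has 3 equally likely choices, so probability 1/3; weight (3/8)·(1/3) = 1/8.
If it is in chest 4 (prior 1/16): the guide has 4 equally likely choices, so probability 1/4; weight (1/16)·(1/4) = 1/64.
If it is in chest 5 (prior 1/16): the guide has 3 equally likely choices, so probability 1/3; weight (1/16)·(1/3) = 1/48.
The weights sum to 47/192.
So P(the ruby in chest 4 | the guide opened chest 2) = (1/64) / (47/192) = 3/47.

3/47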